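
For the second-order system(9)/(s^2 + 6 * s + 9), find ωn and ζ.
Standard form: ωn²/(s²+2ζωn·s+ωn²).
const=9=ωn² → ωn=3, s coeff=6=2ζωn → ζ=1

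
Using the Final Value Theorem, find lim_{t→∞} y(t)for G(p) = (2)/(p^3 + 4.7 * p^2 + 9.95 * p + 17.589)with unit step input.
FVT: lim_{t→∞} y(t) = lim_{p→0} p*Y(p) where Y(p) = G(p)/p.
= lim_{p→0} G(p) = G(0) = num(0)/den(0) = 2/17.589 = 0.1137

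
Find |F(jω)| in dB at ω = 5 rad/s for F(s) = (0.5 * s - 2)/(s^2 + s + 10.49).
Substitute s = j*5: F(j5) = 0.176276 - 0.111552j.
|F(j5)| = sqrt(Re² + Im²) = 0.2086.
20*log₁₀(0.2086) = -13.61 dB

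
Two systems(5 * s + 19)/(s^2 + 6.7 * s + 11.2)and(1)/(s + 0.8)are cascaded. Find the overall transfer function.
Series: H = H₁ · H₂ = (n₁·n₂)/(d₁·d₂).
Num: n₁·n₂ = 5*s + 19. Den: d₁·d₂ = s^3 + 7.5*s^2 + 16.56*s + 8.96.
H(s) = (5*s + 19)/(s^3 + 7.5*s^2 + 16.56*s + 8.96)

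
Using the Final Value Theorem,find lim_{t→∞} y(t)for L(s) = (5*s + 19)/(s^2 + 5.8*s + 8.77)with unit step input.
FVT: lim_{t→∞} y(t) = lim_{s→0} s*Y(s) where Y(s) = L(s)/s.
= lim_{s→0} L(s) = L(0) = num(0)/den(0) = 19/8.77 = 2.166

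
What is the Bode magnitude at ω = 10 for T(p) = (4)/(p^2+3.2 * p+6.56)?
Substitute p = j*10: T(j10) = -0.0383146 - 0.0131214j.
|T(j10)| = sqrt(Re² + Im²) = 0.0405.
20*log₁₀(0.0405) = -27.85 dB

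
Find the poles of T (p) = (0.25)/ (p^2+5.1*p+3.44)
Set denominator = 0: p^2 + 5.1*p + 3.44 = (p + 0.8)(p + 4.3) = 0 → Poles: -0.8, -4.3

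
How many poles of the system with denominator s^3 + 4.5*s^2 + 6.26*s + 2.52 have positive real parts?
s^3 + 4.5*s^2 + 6.26*s + 2.52 = (s + 0.7)(s + 2)(s + 1.8). Poles: -0.7, -1.8, -2. RHP poles (Re>0): 0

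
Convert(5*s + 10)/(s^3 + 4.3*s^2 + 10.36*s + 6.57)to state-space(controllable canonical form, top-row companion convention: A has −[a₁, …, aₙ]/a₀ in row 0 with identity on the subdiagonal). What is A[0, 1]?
Reachable canonical form for den = s^3 + 4.3*s^2 + 10.36*s + 6.57: top row of A = -[a₁,a₂,...,aₙ]/a₀, ones on the subdiagonal, zeros elsewhere.
A = [[-4.3, -10.36, -6.57], [1, 0, 0], [0, 1, 0]].
A[0,1] = -10.36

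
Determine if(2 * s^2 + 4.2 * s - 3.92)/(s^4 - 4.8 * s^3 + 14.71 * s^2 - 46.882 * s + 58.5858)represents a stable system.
Denominator: s^4 - 4.8*s^3 + 14.71*s^2 - 46.882*s + 58.5858 = (s - 2.9)(s - 2.1)(s^2 + 0.2*s + 9.62). Poles: -0.1 + 3.1j, -0.1 - 3.1j, 2.1, 2.9. All Re(p)<0: No (unstable)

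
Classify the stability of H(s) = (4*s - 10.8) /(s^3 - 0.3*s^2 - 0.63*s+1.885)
Denominator: s^3 - 0.3*s^2 - 0.63*s + 1.885 = (s + 1.3)(s^2 - 1.6*s + 1.45). Poles: -1.3, 0.8 + 0.9j, 0.8 - 0.9j. Unstable (2 pole(s) in RHP)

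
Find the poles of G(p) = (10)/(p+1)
Set denominator = 0: p + 1 = 0 → Poles: -1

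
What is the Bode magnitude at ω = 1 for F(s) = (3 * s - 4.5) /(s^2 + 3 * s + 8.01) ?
Substitute s = j*1: F(j1) = -0.38777 + 0.59391j.
|F(j1)| = sqrt(Re² + Im²) = 0.7093.
20*log₁₀(0.7093) = -2.98 dB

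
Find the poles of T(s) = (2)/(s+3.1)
Set denominator = 0: s + 3.1 = 0 → Poles: -3.1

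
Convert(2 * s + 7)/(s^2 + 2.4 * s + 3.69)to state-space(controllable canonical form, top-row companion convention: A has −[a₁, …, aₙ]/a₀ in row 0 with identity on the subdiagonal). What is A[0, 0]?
Reachable canonical form for den = s^2 + 2.4*s + 3.69: top row of A = -[a₁,a₂,...,aₙ]/a₀, ones on the subdiagonal, zeros elsewhere.
A = [[-2.4, -3.69], [1, 0]].
A[0,0] = -2.4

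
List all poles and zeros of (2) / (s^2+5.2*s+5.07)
Set denominator = 0: s^2 + 5.2*s + 5.07 = (s + 1.3)(s + 3.9) = 0 → Poles: -1.3, -3.9
Numerator is a nonzero constant (2) → Zeros: none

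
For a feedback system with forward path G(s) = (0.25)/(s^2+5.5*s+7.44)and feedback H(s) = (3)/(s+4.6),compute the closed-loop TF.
Closed-loop T = G/(1+GH).
Numerator: G_num * H_den = 0.25*s + 1.15.
Denominator: G_den * H_den + G_num * H_num = (s^3 + 10.1*s^2 + 32.74*s + 34.224) + (0.75) = s^3 + 10.1*s^2 + 32.74*s + 34.974.
T(s) = (0.25*s + 1.15)/(s^3 + 10.1*s^2 + 32.74*s + 34.974)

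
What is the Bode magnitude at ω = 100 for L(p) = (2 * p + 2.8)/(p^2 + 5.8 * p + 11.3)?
Substitute p = j*100: L(j100) = 0.000879344 - 0.0199716j.
|L(j100)| = sqrt(Re² + Im²) = 0.01999.
20*log₁₀(0.01999) = -33.98 dB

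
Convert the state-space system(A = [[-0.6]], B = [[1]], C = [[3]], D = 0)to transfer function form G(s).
G(s) = C(sI - A)⁻¹B + D.
Characteristic polynomial det(sI - A) = s + 0.6.
Numerator from C·adj(sI-A)·B + D·det(sI-A) = 3.
G(s) = (3)/(s + 0.6)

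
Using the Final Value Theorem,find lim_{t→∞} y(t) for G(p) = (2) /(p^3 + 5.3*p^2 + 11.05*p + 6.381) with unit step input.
FVT: lim_{t→∞} y(t) = lim_{p→0} p*Y(p) where Y(p) = G(p)/p.
= lim_{p→0} G(p) = G(0) = num(0)/den(0) = 2/6.381 = 0.3134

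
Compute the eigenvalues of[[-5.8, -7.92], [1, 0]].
Eigenvalues solve det(λI - A) = 0.
Characteristic polynomial: λ^2 + 5.8*λ + 7.92 = 0.
Factor: (λ + 3.6)(λ + 2.2) = 0.
Roots: -2.2, -3.6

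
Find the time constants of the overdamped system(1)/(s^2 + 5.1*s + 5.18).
Overdamped: real poles at -3.7, -1.4. τ = -1/pole → τ₁ = 0.2703, τ₂ = 0.7143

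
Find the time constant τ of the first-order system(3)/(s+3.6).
First-order system: τ = -1/pole. Pole = -3.6. τ = -1/(-3.6) = 0.2778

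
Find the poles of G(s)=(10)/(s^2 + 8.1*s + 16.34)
Set denominator = 0: s^2 + 8.1*s + 16.34 = (s + 4.3)(s + 3.8) = 0 → Poles: -3.8, -4.3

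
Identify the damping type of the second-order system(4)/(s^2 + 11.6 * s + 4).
Standard form: ωn²/(s²+2ζωn·s+ωn²) gives ωn=2, ζ=2.9.
Overdamped (ζ = 2.9 > 1)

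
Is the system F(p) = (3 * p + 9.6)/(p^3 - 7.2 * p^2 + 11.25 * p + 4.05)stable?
Denominator: p^3 - 7.2*p^2 + 11.25*p + 4.05 = (p - 3)(p + 0.3)(p - 4.5). Poles: -0.3, 3, 4.5. All Re(p)<0: No (unstable)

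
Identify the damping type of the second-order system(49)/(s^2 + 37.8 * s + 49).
Standard form: ωn²/(s²+2ζωn·s+ωn²) gives ωn=7, ζ=2.7.
Overdamped (ζ = 2.7 > 1)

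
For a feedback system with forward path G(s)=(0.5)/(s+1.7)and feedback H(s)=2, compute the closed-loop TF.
Closed-loop T = G/(1+GH).
Numerator: G_num * H_den = 0.5.
Denominator: G_den * H_den + G_num * H_num = (s + 1.7) + (1) = s + 2.7.
T(s) = (0.5)/(s + 2.7)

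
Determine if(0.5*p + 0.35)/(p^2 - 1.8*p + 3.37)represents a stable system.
Denominator: p^2 - 1.8*p + 3.37. Poles: 0.9 + 1.6j, 0.9 - 1.6j. All Re(p)<0: No (unstable)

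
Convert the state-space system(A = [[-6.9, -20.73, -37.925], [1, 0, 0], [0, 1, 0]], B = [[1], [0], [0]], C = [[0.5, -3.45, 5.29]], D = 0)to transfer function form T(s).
T(s) = C(sI - A)⁻¹B + D.
Characteristic polynomial det(sI - A) = s^3 + 6.9*s^2 + 20.73*s + 37.925.
Numerator from C·adj(sI-A)·B + D·det(sI-A) = 0.5*s^2 - 3.45*s + 5.29.
T(s) = (0.5*s^2 - 3.45*s + 5.29)/(s^3 + 6.9*s^2 + 20.73*s + 37.925)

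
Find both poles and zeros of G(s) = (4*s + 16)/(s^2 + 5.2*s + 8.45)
Set denominator = 0: s^2 + 5.2*s + 8.45 = 0 → Poles: -2.6 + 1.3j, -2.6 - 1.3j
Set numerator = 0: 4*s + 16 = 0 → Zeros: -4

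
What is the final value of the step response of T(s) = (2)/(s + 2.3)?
FVT: lim_{t→∞} y(t) = lim_{s→0} s*Y(s) where Y(s) = T(s)/s.
= lim_{s→0} T(s) = T(0) = num(0)/den(0) = 2/2.3 = 0.8696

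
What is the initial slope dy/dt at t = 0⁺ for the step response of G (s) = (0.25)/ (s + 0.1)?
IVT: y'(0⁺) = lim_{s→∞} s²·Y(s) = lim_{s→∞} s·G(s).
deg(num) = 0, deg(den) = 1, relative degree = 1, so s·G(s) → (leading num)/(leading den) = 0.25/1 = 0.25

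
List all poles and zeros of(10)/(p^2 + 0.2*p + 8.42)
Set denominator = 0: p^2 + 0.2*p + 8.42 = 0 → Poles: -0.1 + 2.9j, -0.1 - 2.9j
Numerator is a nonzero constant (10) → Zeros: none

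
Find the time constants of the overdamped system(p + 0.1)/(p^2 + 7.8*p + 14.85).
Overdamped: real poles at -3.3, -4.5. τ = -1/pole → τ₁ = 0.303, τ₂ = 0.2222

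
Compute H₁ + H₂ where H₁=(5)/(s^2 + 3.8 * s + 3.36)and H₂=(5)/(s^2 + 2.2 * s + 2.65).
Parallel: H = H₁ + H₂ = (n₁·d₂ + n₂·d₁)/(d₁·d₂).
n₁·d₂ = 5*s^2 + 11*s + 13.25. n₂·d₁ = 5*s^2 + 19*s + 16.8. Sum = 10*s^2 + 30*s + 30.05. d₁·d₂ = s^4 + 6*s^3 + 14.37*s^2 + 17.462*s + 8.904.
H(s) = (10*s^2 + 30*s + 30.05)/(s^4 + 6*s^3 + 14.37*s^2 + 17.462*s + 8.904)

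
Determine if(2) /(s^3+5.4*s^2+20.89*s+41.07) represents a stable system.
Denominator: s^3 + 5.4*s^2 + 20.89*s + 41.07 = (s + 3)(s^2 + 2.4*s + 13.69). Poles: -1.2 + 3.5j, -1.2 - 3.5j, -3. All Re(p)<0: Yes (stable)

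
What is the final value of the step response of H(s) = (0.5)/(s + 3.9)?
FVT: lim_{t→∞} y(t) = lim_{s→0} s*Y(s) where Y(s) = H(s)/s.
= lim_{s→0} H(s) = H(0) = num(0)/den(0) = 0.5/3.9 = 0.1282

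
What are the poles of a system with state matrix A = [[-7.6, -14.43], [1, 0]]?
Eigenvalues solve det(λI - A) = 0.
Characteristic polynomial: λ^2 + 7.6*λ + 14.43 = 0.
Factor: (λ + 3.9)(λ + 3.7) = 0.
Roots: -3.7, -3.9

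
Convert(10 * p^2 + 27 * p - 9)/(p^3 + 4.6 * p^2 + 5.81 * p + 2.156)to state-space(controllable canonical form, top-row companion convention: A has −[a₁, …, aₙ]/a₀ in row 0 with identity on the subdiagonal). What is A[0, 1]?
Reachable canonical form for den = p^3 + 4.6*p^2 + 5.81*p + 2.156: top row of A = -[a₁,a₂,...,aₙ]/a₀, ones on the subdiagonal, zeros elsewhere.
A = [[-4.6, -5.81, -2.156], [1, 0, 0], [0, 1, 0]].
A[0,1] = -5.81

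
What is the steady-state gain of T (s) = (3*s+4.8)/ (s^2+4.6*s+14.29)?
DC gain = T(0) = num(0)/den(0) = 4.8/14.29 = 0.3359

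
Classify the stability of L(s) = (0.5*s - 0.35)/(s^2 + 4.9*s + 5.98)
Denominator: s^2 + 4.9*s + 5.98 = (s + 2.3)(s + 2.6). Poles: -2.3, -2.6. Stable (all poles in LHP)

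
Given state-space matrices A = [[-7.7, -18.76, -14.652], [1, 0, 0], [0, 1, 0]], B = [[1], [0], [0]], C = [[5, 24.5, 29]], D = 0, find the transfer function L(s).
L(s) = C(sI - A)⁻¹B + D.
Characteristic polynomial det(sI - A) = s^3 + 7.7*s^2 + 18.76*s + 14.652.
Numerator from C·adj(sI-A)·B + D·det(sI-A) = 5*s^2 + 24.5*s + 29.
L(s) = (5*s^2 + 24.5*s + 29)/(s^3 + 7.7*s^2 + 18.76*s + 14.652)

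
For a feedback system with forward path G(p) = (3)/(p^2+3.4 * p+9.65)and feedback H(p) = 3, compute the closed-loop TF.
Closed-loop T = G/(1+GH).
Numerator: G_num * H_den = 3.
Denominator: G_den * H_den + G_num * H_num = (p^2 + 3.4*p + 9.65) + (9) = p^2 + 3.4*p + 18.65.
T(p) = (3)/(p^2 + 3.4*p + 18.65)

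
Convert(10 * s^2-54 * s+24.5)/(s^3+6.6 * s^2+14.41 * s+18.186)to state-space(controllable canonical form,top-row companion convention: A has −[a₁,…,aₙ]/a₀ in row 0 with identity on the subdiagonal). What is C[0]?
Reachable canonical form: C = numerator coefficients (right-aligned, zero-padded to length n).
num = 10*s^2 - 54*s + 24.5, C = [[10, -54, 24.5]].
C[0] = 10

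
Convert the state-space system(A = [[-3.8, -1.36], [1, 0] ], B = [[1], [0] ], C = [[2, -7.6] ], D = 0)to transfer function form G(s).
G(s) = C(sI - A)⁻¹B + D.
Characteristic polynomial det(sI - A) = s^2 + 3.8*s + 1.36.
Numerator from C·adj(sI-A)·B + D·det(sI-A) = 2*s - 7.6.
G(s) = (2*s - 7.6)/(s^2 + 3.8*s + 1.36)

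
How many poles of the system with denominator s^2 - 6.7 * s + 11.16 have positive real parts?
s^2 - 6.7*s + 11.16 = (s - 3.6)(s - 3.1). Poles: 3.1, 3.6. RHP poles (Re>0): 2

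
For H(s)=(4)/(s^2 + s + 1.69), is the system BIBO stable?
Denominator: s^2 + s + 1.69. Poles: -0.5 + 1.2j, -0.5 - 1.2j. All Re(p)<0: Yes (stable)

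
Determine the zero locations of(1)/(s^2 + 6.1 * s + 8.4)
Numerator is a nonzero constant (1) → Zeros: none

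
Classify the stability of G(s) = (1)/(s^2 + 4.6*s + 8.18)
Denominator: s^2 + 4.6*s + 8.18. Poles: -2.3 + 1.7j, -2.3 - 1.7j. Stable (all poles in LHP)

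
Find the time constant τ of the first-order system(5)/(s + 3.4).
First-order system: τ = -1/pole. Pole = -3.4. τ = -1/(-3.4) = 0.2941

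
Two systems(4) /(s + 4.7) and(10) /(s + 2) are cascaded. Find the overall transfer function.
Series: H = H₁ · H₂ = (n₁·n₂)/(d₁·d₂).
Num: n₁·n₂ = 40. Den: d₁·d₂ = s^2 + 6.7*s + 9.4.
H(s) = (40)/(s^2 + 6.7*s + 9.4)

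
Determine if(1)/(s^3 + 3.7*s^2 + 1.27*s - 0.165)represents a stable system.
Denominator: s^3 + 3.7*s^2 + 1.27*s - 0.165 = (s - 0.1)(s + 3.3)(s + 0.5). Poles: -0.5, -3.3, 0.1. All Re(p)<0: No (unstable)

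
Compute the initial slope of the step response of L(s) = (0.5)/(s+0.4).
IVT: y'(0⁺) = lim_{s→∞} s²·Y(s) = lim_{s→∞} s·L(s).
deg(num) = 0, deg(den) = 1, relative degree = 1, so s·L(s) → (leading num)/(leading den) = 0.5/1 = 0.5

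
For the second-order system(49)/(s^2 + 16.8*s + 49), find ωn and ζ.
Standard form: ωn²/(s²+2ζωn·s+ωn²).
const=49=ωn² → ωn=7, s coeff=16.8=2ζωn → ζ=1.2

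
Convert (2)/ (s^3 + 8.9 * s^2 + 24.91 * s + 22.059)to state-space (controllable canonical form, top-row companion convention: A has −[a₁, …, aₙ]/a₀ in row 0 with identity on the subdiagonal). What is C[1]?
Reachable canonical form: C = numerator coefficients (right-aligned, zero-padded to length n).
num = 2, C = [[0, 0, 2]].
C[1] = 0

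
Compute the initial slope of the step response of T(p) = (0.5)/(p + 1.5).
IVT: y'(0⁺) = lim_{p→∞} p²·Y(p) = lim_{p→∞} p·T(p).
deg(num) = 0, deg(den) = 1, relative degree = 1, so p·T(p) → (leading num)/(leading den) = 0.5/1 = 0.5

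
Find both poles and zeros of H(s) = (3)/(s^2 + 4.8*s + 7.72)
Set denominator = 0: s^2 + 4.8*s + 7.72 = 0 → Poles: -2.4 + 1.4j, -2.4 - 1.4j
Numerator is a nonzero constant (3) → Zeros: none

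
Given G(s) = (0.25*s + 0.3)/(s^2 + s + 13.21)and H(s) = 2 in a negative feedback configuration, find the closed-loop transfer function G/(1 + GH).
Closed-loop T = G/(1+GH).
Numerator: G_num * H_den = 0.25*s + 0.3.
Denominator: G_den * H_den + G_num * H_num = (s^2 + s + 13.21) + (0.5*s + 0.6) = s^2 + 1.5*s + 13.81.
T(s) = (0.25*s + 0.3)/(s^2 + 1.5*s + 13.81)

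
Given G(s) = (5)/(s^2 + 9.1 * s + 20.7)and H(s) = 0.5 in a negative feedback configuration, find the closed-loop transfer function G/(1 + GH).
Closed-loop T = G/(1+GH).
Numerator: G_num * H_den = 5.
Denominator: G_den * H_den + G_num * H_num = (s^2 + 9.1*s + 20.7) + (2.5) = s^2 + 9.1*s + 23.2.
T(s) = (5)/(s^2 + 9.1*s + 23.2)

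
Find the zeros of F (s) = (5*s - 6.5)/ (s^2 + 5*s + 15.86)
Set numerator = 0: 5*s - 6.5 = 0 → Zeros: 1.3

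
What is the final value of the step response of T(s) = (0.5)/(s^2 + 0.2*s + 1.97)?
FVT: lim_{t→∞} y(t) = lim_{s→0} s*Y(s) where Y(s) = T(s)/s.
= lim_{s→0} T(s) = T(0) = num(0)/den(0) = 0.5/1.97 = 0.2538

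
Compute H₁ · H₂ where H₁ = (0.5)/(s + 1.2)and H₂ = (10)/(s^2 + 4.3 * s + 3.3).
Series: H = H₁ · H₂ = (n₁·n₂)/(d₁·d₂).
Num: n₁·n₂ = 5. Den: d₁·d₂ = s^3 + 5.5*s^2 + 8.46*s + 3.96.
H(s) = (5)/(s^3 + 5.5*s^2 + 8.46*s + 3.96)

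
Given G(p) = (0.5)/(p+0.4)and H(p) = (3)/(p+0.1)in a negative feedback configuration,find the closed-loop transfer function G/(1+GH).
Closed-loop T = G/(1+GH).
Numerator: G_num * H_den = 0.5*p + 0.05.
Denominator: G_den * H_den + G_num * H_num = (p^2 + 0.5*p + 0.04) + (1.5) = p^2 + 0.5*p + 1.54.
T(p) = (0.5*p + 0.05)/(p^2 + 0.5*p + 1.54)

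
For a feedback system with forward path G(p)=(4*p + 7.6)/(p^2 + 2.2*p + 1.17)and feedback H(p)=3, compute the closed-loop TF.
Closed-loop T = G/(1+GH).
Numerator: G_num * H_den = 4*p + 7.6.
Denominator: G_den * H_den + G_num * H_num = (p^2 + 2.2*p + 1.17) + (12*p + 22.8) = p^2 + 14.2*p + 23.97.
T(p) = (4*p + 7.6)/(p^2 + 14.2*p + 23.97)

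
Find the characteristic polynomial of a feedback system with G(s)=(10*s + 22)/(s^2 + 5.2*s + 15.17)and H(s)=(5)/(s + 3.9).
Characteristic poly = G_den * H_den + G_num * H_num = (s^3 + 9.1*s^2 + 35.45*s + 59.163) + (50*s + 110) = s^3 + 9.1*s^2 + 85.45*s + 169.163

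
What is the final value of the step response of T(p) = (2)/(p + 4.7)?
FVT: lim_{t→∞} y(t) = lim_{p→0} p*Y(p) where Y(p) = T(p)/p.
= lim_{p→0} T(p) = T(0) = num(0)/den(0) = 2/4.7 = 0.4255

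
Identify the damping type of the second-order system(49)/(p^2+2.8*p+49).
Standard form: ωn²/(p²+2ζωn·p+ωn²) gives ωn=7, ζ=0.2.
Underdamped (ζ = 0.2 < 1)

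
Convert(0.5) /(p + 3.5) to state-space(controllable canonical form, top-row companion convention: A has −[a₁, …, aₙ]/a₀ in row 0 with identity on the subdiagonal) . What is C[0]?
Reachable canonical form: C = numerator coefficients (right-aligned, zero-padded to length n).
num = 0.5, C = [[0.5]].
C[0] = 0.5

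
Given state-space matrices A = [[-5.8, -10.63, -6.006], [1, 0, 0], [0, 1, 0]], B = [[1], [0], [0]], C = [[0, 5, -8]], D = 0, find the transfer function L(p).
L(p) = C(pI - A)⁻¹B + D.
Characteristic polynomial det(pI - A) = p^3 + 5.8*p^2 + 10.63*p + 6.006.
Numerator from C·adj(pI-A)·B + D·det(pI-A) = 5*p - 8.
L(p) = (5*p - 8)/(p^3 + 5.8*p^2 + 10.63*p + 6.006)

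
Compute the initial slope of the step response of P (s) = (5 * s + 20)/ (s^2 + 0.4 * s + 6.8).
IVT: y'(0⁺) = lim_{s→∞} s²·Y(s) = lim_{s→∞} s·P(s).
deg(num) = 1, deg(den) = 2, relative degree = 1, so s·P(s) → (leading num)/(leading den) = 5/1 = 5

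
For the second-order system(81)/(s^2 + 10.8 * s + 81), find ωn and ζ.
Standard form: ωn²/(s²+2ζωn·s+ωn²).
const=81=ωn² → ωn=9, s coeff=10.8=2ζωn → ζ=0.6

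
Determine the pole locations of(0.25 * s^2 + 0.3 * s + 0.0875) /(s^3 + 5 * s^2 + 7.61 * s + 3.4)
Set denominator = 0: s^3 + 5*s^2 + 7.61*s + 3.4 = (s + 0.8)(s + 2.5)(s + 1.7) = 0 → Poles: -0.8, -1.7, -2.5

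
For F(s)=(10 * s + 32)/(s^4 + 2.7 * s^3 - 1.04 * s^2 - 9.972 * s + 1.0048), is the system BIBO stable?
Denominator: s^4 + 2.7*s^3 - 1.04*s^2 - 9.972*s + 1.0048 = (s - 0.1)(s - 1.6)(s^2 + 4.4*s + 6.28). Poles: -2.2 + 1.2j, -2.2 - 1.2j, 0.1, 1.6. All Re(p)<0: No (unstable)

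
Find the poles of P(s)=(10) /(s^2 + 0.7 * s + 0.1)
Set denominator = 0: s^2 + 0.7*s + 0.1 = (s + 0.2)(s + 0.5) = 0 → Poles: -0.2, -0.5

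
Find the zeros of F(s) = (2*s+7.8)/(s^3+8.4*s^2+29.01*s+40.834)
Set numerator = 0: 2*s + 7.8 = 0 → Zeros: -3.9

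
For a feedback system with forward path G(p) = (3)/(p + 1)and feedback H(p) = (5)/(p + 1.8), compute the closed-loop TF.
Closed-loop T = G/(1+GH).
Numerator: G_num * H_den = 3*p + 5.4.
Denominator: G_den * H_den + G_num * H_num = (p^2 + 2.8*p + 1.8) + (15) = p^2 + 2.8*p + 16.8.
T(p) = (3*p + 5.4)/(p^2 + 2.8*p + 16.8)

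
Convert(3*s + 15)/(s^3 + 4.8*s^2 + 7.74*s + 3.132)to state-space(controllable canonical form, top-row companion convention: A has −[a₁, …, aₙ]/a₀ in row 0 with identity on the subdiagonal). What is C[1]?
Reachable canonical form: C = numerator coefficients (right-aligned, zero-padded to length n).
num = 3*s + 15, C = [[0, 3, 15]].
C[1] = 3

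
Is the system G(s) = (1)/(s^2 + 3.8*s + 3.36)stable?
Denominator: s^2 + 3.8*s + 3.36 = (s + 2.4)(s + 1.4). Poles: -1.4, -2.4. All Re(p)<0: Yes (stable)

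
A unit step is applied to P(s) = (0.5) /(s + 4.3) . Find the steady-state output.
FVT: lim_{t→∞} y(t) = lim_{s→0} s*Y(s) where Y(s) = P(s)/s.
= lim_{s→0} P(s) = P(0) = num(0)/den(0) = 0.5/4.3 = 0.1163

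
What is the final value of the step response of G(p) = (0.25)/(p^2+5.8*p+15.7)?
FVT: lim_{t→∞} y(t) = lim_{p→0} p*Y(p) where Y(p) = G(p)/p.
= lim_{p→0} G(p) = G(0) = num(0)/den(0) = 0.25/15.7 = 0.01592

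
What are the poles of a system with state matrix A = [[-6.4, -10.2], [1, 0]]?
Eigenvalues solve det(λI - A) = 0.
Characteristic polynomial: λ^2 + 6.4*λ + 10.2 = 0.
Factor: (λ + 3.4)(λ + 3) = 0.
Roots: -3, -3.4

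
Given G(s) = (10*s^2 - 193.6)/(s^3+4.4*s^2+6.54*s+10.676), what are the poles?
Set denominator = 0: s^3 + 4.4*s^2 + 6.54*s + 10.676 = (s + 3.4)(s^2 + s + 3.14) = 0 → Poles: -0.5 + 1.7j, -0.5 - 1.7j, -3.4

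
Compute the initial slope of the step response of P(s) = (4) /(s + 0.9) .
IVT: y'(0⁺) = lim_{s→∞} s²·Y(s) = lim_{s→∞} s·P(s).
deg(num) = 0, deg(den) = 1, relative degree = 1, so s·P(s) → (leading num)/(leading den) = 4/1 = 4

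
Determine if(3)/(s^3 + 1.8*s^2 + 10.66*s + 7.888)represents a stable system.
Denominator: s^3 + 1.8*s^2 + 10.66*s + 7.888 = (s + 0.8)(s^2 + s + 9.86). Poles: -0.5 + 3.1j, -0.5 - 3.1j, -0.8. All Re(p)<0: Yes (stable)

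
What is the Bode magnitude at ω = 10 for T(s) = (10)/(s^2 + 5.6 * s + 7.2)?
Substitute s = j*10: T(j10) = -0.0789932 - 0.0476683j.
|T(j10)| = sqrt(Re² + Im²) = 0.09226.
20*log₁₀(0.09226) = -20.70 dB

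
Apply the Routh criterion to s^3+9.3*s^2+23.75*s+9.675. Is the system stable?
Routh array:
s^3: [1, 23.75]; s^2: [9.3, 9.675]; s^1: [22.7097]; s^0: [9.675]
First column: [1, 9.3, 22.7097, 9.675]. Sign changes = 0.
Yes, stable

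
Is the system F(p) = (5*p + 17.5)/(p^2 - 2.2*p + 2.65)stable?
Denominator: p^2 - 2.2*p + 2.65. Poles: 1.1 + 1.2j, 1.1 - 1.2j. All Re(p)<0: No (unstable)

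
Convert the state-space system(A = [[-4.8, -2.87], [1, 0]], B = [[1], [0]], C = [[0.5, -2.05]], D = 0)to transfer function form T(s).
T(s) = C(sI - A)⁻¹B + D.
Characteristic polynomial det(sI - A) = s^2 + 4.8*s + 2.87.
Numerator from C·adj(sI-A)·B + D·det(sI-A) = 0.5*s - 2.05.
T(s) = (0.5*s - 2.05)/(s^2 + 4.8*s + 2.87)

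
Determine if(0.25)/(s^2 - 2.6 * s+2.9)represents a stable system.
Denominator: s^2 - 2.6*s + 2.9. Poles: 1.3 + 1.1j, 1.3 - 1.1j. All Re(p)<0: No (unstable)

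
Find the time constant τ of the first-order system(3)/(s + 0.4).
First-order system: τ = -1/pole. Pole = -0.4. τ = -1/(-0.4) = 2.5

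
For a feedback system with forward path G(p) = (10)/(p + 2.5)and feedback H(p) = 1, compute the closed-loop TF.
Closed-loop T = G/(1+GH).
Numerator: G_num * H_den = 10.
Denominator: G_den * H_den + G_num * H_num = (p + 2.5) + (10) = p + 12.5.
T(p) = (10)/(p + 12.5)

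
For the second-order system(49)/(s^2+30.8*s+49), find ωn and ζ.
Standard form: ωn²/(s²+2ζωn·s+ωn²).
const=49=ωn² → ωn=7, s coeff=30.8=2ζωn → ζ=2.2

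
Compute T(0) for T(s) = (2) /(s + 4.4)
DC gain = T(0) = num(0)/den(0) = 2/4.4 = 0.4545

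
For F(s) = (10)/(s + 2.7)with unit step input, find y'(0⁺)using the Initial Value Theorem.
IVT: y'(0⁺) = lim_{s→∞} s²·Y(s) = lim_{s→∞} s·F(s).
deg(num) = 0, deg(den) = 1, relative degree = 1, so s·F(s) → (leading num)/(leading den) = 10/1 = 10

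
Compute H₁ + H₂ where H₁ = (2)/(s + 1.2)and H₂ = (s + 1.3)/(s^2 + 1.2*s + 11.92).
Parallel: H = H₁ + H₂ = (n₁·d₂ + n₂·d₁)/(d₁·d₂).
n₁·d₂ = 2*s^2 + 2.4*s + 23.84. n₂·d₁ = s^2 + 2.5*s + 1.56. Sum = 3*s^2 + 4.9*s + 25.4. d₁·d₂ = s^3 + 2.4*s^2 + 13.36*s + 14.304.
H(s) = (3*s^2 + 4.9*s + 25.4)/(s^3 + 2.4*s^2 + 13.36*s + 14.304)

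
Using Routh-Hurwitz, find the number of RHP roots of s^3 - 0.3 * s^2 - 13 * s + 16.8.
Routh array:
s^3: [1, -13]; s^2: [-0.3, 16.8]; s^1: [43]; s^0: [16.8]
First column: [1, -0.3, 43, 16.8]. Sign changes = RHP roots = 2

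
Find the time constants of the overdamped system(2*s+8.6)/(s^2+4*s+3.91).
Overdamped: real poles at -2.3, -1.7. τ = -1/pole → τ₁ = 0.4348, τ₂ = 0.5882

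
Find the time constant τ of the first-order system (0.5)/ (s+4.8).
First-order system: τ = -1/pole. Pole = -4.8. τ = -1/(-4.8) = 0.2083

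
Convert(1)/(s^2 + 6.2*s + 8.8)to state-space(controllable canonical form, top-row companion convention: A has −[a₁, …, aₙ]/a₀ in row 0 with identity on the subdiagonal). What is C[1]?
Reachable canonical form: C = numerator coefficients (right-aligned, zero-padded to length n).
num = 1, C = [[0, 1]].
C[1] = 1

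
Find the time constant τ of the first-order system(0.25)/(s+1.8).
First-order system: τ = -1/pole. Pole = -1.8. τ = -1/(-1.8) = 0.5556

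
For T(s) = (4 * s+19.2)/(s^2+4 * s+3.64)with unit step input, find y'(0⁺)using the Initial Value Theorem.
IVT: y'(0⁺) = lim_{s→∞} s²·Y(s) = lim_{s→∞} s·T(s).
deg(num) = 1, deg(den) = 2, relative degree = 1, so s·T(s) → (leading num)/(leading den) = 4/1 = 4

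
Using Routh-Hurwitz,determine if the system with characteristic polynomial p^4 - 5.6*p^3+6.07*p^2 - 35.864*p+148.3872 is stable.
Routh array:
p^4: [1, 6.07, 148.3872]; p^3: [-5.6, -35.864]; p^2: [-0.334286, 148.3872]; p^1: [-2521.67]; p^0: [148.3872]
First column: [1, -5.6, -0.334286, -2521.67, 148.3872]. Sign changes = 2.
No, unstable (2 RHP root(s))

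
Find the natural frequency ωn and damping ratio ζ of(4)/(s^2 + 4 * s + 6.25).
Underdamped: complex pole -2 + 1.5j. ωn = |pole| = 2.5, ζ = -Re(pole)/ωn = 0.8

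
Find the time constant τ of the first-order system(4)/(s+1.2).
First-order system: τ = -1/pole. Pole = -1.2. τ = -1/(-1.2) = 0.8333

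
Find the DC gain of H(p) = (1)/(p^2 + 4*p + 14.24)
DC gain = H(0) = num(0)/den(0) = 1/14.24 = 0.07022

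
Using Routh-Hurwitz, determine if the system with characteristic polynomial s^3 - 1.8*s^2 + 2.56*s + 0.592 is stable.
Routh array:
s^3: [1, 2.56]; s^2: [-1.8, 0.592]; s^1: [2.88889]; s^0: [0.592]
First column: [1, -1.8, 2.88889, 0.592]. Sign changes = 2.
No, unstable (2 RHP root(s))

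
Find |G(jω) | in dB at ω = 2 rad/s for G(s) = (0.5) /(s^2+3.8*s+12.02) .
Substitute s = j*2: G(j2) = 0.0328472 - 0.031127j.
|G(j2)| = sqrt(Re² + Im²) = 0.04525.
20*log₁₀(0.04525) = -26.89 dB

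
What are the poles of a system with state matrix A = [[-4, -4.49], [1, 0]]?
Eigenvalues solve det(λI - A) = 0.
Characteristic polynomial: λ^2 + 4*λ + 4.49 = 0.
Roots: -2 + 0.7j, -2 - 0.7j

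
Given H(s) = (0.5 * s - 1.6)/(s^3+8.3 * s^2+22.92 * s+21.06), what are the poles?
Set denominator = 0: s^3 + 8.3*s^2 + 22.92*s + 21.06 = (s + 2.6)(s + 3)(s + 2.7) = 0 → Poles: -2.6, -2.7, -3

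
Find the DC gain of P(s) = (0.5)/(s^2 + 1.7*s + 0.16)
DC gain = P(0) = num(0)/den(0) = 0.5/0.16 = 3.125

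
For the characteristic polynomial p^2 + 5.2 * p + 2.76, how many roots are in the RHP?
p^2 + 5.2*p + 2.76 = (p + 0.6)(p + 4.6). Poles: -0.6, -4.6. RHP poles (Re>0): 0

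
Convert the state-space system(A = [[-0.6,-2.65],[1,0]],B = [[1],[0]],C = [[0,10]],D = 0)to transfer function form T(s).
T(s) = C(sI - A)⁻¹B + D.
Characteristic polynomial det(sI - A) = s^2 + 0.6*s + 2.65.
Numerator from C·adj(sI-A)·B + D·det(sI-A) = 10.
T(s) = (10)/(s^2 + 0.6*s + 2.65)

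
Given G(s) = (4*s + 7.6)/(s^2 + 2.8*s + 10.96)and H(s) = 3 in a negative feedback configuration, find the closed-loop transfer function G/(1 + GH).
Closed-loop T = G/(1+GH).
Numerator: G_num * H_den = 4*s + 7.6.
Denominator: G_den * H_den + G_num * H_num = (s^2 + 2.8*s + 10.96) + (12*s + 22.8) = s^2 + 14.8*s + 33.76.
T(s) = (4*s + 7.6)/(s^2 + 14.8*s + 33.76)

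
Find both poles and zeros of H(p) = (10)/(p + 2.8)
Set denominator = 0: p + 2.8 = 0 → Poles: -2.8
Numerator is a nonzero constant (10) → Zeros: none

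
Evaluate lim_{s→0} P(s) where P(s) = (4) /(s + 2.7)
DC gain = P(0) = num(0)/den(0) = 4/2.7 = 1.481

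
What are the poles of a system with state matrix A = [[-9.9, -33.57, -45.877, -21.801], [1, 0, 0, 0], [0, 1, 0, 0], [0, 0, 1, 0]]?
Eigenvalues solve det(λI - A) = 0.
Characteristic polynomial: λ^4 + 9.9*λ^3 + 33.57*λ^2 + 45.877*λ + 21.801 = 0.
Factor: (λ + 1.3)(λ + 4.3)(λ + 1.3)(λ + 3) = 0.
Roots: -1.3, -1.3, -3, -4.3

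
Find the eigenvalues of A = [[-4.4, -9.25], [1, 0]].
Eigenvalues solve det(λI - A) = 0.
Characteristic polynomial: λ^2 + 4.4*λ + 9.25 = 0.
Roots: -2.2 + 2.1j, -2.2 - 2.1j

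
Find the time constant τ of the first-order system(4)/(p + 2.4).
First-order system: τ = -1/pole. Pole = -2.4. τ = -1/(-2.4) = 0.4167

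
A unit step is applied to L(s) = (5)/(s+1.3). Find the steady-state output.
FVT: lim_{t→∞} y(t) = lim_{s→0} s*Y(s) where Y(s) = L(s)/s.
= lim_{s→0} L(s) = L(0) = num(0)/den(0) = 5/1.3 = 3.846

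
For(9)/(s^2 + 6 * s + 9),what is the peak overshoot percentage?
Standard form: ωn²/(s²+2ζωn·s+ωn²) → ωn = 3, ζ = 1.
ζ ≥ 1, so the response is non-oscillatory: peak overshoot = 0%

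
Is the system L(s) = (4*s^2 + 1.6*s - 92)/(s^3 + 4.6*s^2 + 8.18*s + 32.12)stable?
Denominator: s^3 + 4.6*s^2 + 8.18*s + 32.12 = (s + 4.4)(s^2 + 0.2*s + 7.3). Poles: -0.1 + 2.7j, -0.1 - 2.7j, -4.4. All Re(p)<0: Yes (stable)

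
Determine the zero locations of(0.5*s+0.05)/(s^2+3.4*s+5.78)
Set numerator = 0: 0.5*s + 0.05 = 0 → Zeros: -0.1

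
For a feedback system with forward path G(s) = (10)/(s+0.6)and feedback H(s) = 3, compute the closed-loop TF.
Closed-loop T = G/(1+GH).
Numerator: G_num * H_den = 10.
Denominator: G_den * H_den + G_num * H_num = (s + 0.6) + (30) = s + 30.6.
T(s) = (10)/(s + 30.6)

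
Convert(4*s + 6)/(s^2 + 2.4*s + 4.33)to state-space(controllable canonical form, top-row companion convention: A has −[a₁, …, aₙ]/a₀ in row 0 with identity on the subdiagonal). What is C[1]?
Reachable canonical form: C = numerator coefficients (right-aligned, zero-padded to length n).
num = 4*s + 6, C = [[4, 6]].
C[1] = 6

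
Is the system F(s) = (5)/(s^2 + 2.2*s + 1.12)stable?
Denominator: s^2 + 2.2*s + 1.12 = (s + 1.4)(s + 0.8). Poles: -0.8, -1.4. All Re(p)<0: Yes (stable)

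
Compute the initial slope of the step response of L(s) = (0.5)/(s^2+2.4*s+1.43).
IVT: y'(0⁺) = lim_{s→∞} s²·Y(s) = lim_{s→∞} s·L(s).
deg(num) = 0, deg(den) = 2, relative degree = 2 ≥ 2, so s·L(s) → 0. Initial slope = 0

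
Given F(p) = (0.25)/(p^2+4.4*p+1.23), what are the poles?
Set denominator = 0: p^2 + 4.4*p + 1.23 = (p + 0.3)(p + 4.1) = 0 → Poles: -0.3, -4.1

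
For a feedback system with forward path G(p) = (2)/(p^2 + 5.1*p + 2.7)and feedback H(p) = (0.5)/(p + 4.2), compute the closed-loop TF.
Closed-loop T = G/(1+GH).
Numerator: G_num * H_den = 2*p + 8.4.
Denominator: G_den * H_den + G_num * H_num = (p^3 + 9.3*p^2 + 24.12*p + 11.34) + (1) = p^3 + 9.3*p^2 + 24.12*p + 12.34.
T(p) = (2*p + 8.4)/(p^3 + 9.3*p^2 + 24.12*p + 12.34)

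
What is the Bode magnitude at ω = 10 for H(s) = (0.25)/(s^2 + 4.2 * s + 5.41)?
Substitute s = j*10: H(j10) = -0.00220772 - 0.000980276j.
|H(j10)| = sqrt(Re² + Im²) = 0.002416.
20*log₁₀(0.002416) = -52.34 dB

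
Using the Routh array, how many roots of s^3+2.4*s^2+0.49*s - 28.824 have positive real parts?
Routh array:
s^3: [1, 0.49]; s^2: [2.4, -28.824]; s^1: [12.5]; s^0: [-28.824]
First column: [1, 2.4, 12.5, -28.824]. Sign changes = RHP roots = 1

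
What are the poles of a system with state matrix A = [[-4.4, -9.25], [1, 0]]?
Eigenvalues solve det(λI - A) = 0.
Characteristic polynomial: λ^2 + 4.4*λ + 9.25 = 0.
Roots: -2.2 + 2.1j, -2.2 - 2.1j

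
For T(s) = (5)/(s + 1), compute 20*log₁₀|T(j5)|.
Substitute s = j*5: T(j5) = 0.192308 - 0.961538j.
|T(j5)| = sqrt(Re² + Im²) = 0.9806.
20*log₁₀(0.9806) = -0.17 dB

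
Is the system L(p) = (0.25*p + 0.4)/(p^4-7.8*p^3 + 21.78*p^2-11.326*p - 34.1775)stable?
Denominator: p^4 - 7.8*p^3 + 21.78*p^2 - 11.326*p - 34.1775 = (p - 3.1)(p + 0.9)(p^2 - 5.6*p + 12.25). Poles: -0.9, 2.8 + 2.1j, 2.8 - 2.1j, 3.1. All Re(p)<0: No (unstable)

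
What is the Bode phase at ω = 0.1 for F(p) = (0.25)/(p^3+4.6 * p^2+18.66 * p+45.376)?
Substitute p = j*0.1: F(j0.1) = 0.00550579 - 0.000226523j.
∠F(j0.1) = atan2(Im, Re) = atan2(-0.000226523, 0.00550579) = -2.36°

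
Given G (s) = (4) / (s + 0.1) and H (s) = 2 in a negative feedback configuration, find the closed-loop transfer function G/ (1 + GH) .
Closed-loop T = G/(1+GH).
Numerator: G_num * H_den = 4.
Denominator: G_den * H_den + G_num * H_num = (s + 0.1) + (8) = s + 8.1.
T(s) = (4)/(s + 8.1)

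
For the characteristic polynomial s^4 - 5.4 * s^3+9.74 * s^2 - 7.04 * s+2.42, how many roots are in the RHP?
s^4 - 5.4*s^3 + 9.74*s^2 - 7.04*s + 2.42 = (s - 2.2)(s - 2.2)(s^2 - s + 0.5). Poles: 0.5 + 0.5j, 0.5 - 0.5j, 2.2, 2.2. RHP poles (Re>0): 4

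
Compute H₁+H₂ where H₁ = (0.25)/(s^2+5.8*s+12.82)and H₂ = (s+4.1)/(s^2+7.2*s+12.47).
Parallel: H = H₁ + H₂ = (n₁·d₂ + n₂·d₁)/(d₁·d₂).
n₁·d₂ = 0.25*s^2 + 1.8*s + 3.1175. n₂·d₁ = s^3 + 9.9*s^2 + 36.6*s + 52.562. Sum = s^3 + 10.15*s^2 + 38.4*s + 55.6795. d₁·d₂ = s^4 + 13*s^3 + 67.05*s^2 + 164.63*s + 159.8654.
H(s) = (s^3 + 10.15*s^2 + 38.4*s + 55.6795)/(s^4 + 13*s^3 + 67.05*s^2 + 164.63*s + 159.8654)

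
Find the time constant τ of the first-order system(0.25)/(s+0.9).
First-order system: τ = -1/pole. Pole = -0.9. τ = -1/(-0.9) = 1.111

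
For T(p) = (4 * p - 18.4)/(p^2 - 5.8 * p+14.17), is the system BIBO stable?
Denominator: p^2 - 5.8*p + 14.17. Poles: 2.9 + 2.4j, 2.9 - 2.4j. All Re(p)<0: No (unstable)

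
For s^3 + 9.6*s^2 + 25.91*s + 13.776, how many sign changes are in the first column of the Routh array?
Routh array:
s^3: [1, 25.91]; s^2: [9.6, 13.776]; s^1: [24.475]; s^0: [13.776]
First column: [1, 9.6, 24.475, 13.776]. Sign changes = 0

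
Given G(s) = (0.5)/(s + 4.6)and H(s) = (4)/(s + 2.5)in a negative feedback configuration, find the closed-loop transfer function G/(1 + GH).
Closed-loop T = G/(1+GH).
Numerator: G_num * H_den = 0.5*s + 1.25.
Denominator: G_den * H_den + G_num * H_num = (s^2 + 7.1*s + 11.5) + (2) = s^2 + 7.1*s + 13.5.
T(s) = (0.5*s + 1.25)/(s^2 + 7.1*s + 13.5)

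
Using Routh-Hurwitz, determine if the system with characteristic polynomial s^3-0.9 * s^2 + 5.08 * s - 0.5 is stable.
Routh array:
s^3: [1, 5.08]; s^2: [-0.9, -0.5]; s^1: [4.52444]; s^0: [-0.5]
First column: [1, -0.9, 4.52444, -0.5]. Sign changes = 3.
No, unstable (3 RHP root(s))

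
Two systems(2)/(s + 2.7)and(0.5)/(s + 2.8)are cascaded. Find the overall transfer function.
Series: H = H₁ · H₂ = (n₁·n₂)/(d₁·d₂).
Num: n₁·n₂ = 1. Den: d₁·d₂ = s^2 + 5.5*s + 7.56.
H(s) = (1)/(s^2 + 5.5*s + 7.56)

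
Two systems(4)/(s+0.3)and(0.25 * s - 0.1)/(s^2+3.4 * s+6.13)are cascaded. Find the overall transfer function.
Series: H = H₁ · H₂ = (n₁·n₂)/(d₁·d₂).
Num: n₁·n₂ = s - 0.4. Den: d₁·d₂ = s^3 + 3.7*s^2 + 7.15*s + 1.839.
H(s) = (s - 0.4)/(s^3 + 3.7*s^2 + 7.15*s + 1.839)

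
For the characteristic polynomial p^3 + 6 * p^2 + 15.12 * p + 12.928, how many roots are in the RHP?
p^3 + 6*p^2 + 15.12*p + 12.928 = (p + 1.6)(p^2 + 4.4*p + 8.08). Poles: -1.6, -2.2 + 1.8j, -2.2 - 1.8j. RHP poles (Re>0): 0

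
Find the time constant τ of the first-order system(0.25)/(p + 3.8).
First-order system: τ = -1/pole. Pole = -3.8. τ = -1/(-3.8) = 0.2632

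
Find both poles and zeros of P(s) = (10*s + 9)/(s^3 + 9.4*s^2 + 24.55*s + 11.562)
Set denominator = 0: s^3 + 9.4*s^2 + 24.55*s + 11.562 = (s + 4.7)(s + 0.6)(s + 4.1) = 0 → Poles: -0.6, -4.1, -4.7
Set numerator = 0: 10*s + 9 = 0 → Zeros: -0.9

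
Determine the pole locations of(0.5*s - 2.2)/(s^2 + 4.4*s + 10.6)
Set denominator = 0: s^2 + 4.4*s + 10.6 = 0 → Poles: -2.2 + 2.4j, -2.2 - 2.4j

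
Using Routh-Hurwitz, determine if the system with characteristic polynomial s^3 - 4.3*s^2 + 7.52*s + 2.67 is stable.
Routh array:
s^3: [1, 7.52]; s^2: [-4.3, 2.67]; s^1: [8.14093]; s^0: [2.67]
First column: [1, -4.3, 8.14093, 2.67]. Sign changes = 2.
No, unstable (2 RHP root(s))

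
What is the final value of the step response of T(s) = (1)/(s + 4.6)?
FVT: lim_{t→∞} y(t) = lim_{s→0} s*Y(s) where Y(s) = T(s)/s.
= lim_{s→0} T(s) = T(0) = num(0)/den(0) = 1/4.6 = 0.2174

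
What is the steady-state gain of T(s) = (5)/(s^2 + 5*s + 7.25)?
DC gain = T(0) = num(0)/den(0) = 5/7.25 = 0.6897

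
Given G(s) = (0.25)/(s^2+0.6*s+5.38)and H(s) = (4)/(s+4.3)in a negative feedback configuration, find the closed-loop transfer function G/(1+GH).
Closed-loop T = G/(1+GH).
Numerator: G_num * H_den = 0.25*s + 1.075.
Denominator: G_den * H_den + G_num * H_num = (s^3 + 4.9*s^2 + 7.96*s + 23.134) + (1) = s^3 + 4.9*s^2 + 7.96*s + 24.134.
T(s) = (0.25*s + 1.075)/(s^3 + 4.9*s^2 + 7.96*s + 24.134)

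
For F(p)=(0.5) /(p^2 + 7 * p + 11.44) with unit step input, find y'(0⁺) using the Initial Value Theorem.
IVT: y'(0⁺) = lim_{p→∞} p²·Y(p) = lim_{p→∞} p·F(p).
deg(num) = 0, deg(den) = 2, relative degree = 2 ≥ 2, so p·F(p) → 0. Initial slope = 0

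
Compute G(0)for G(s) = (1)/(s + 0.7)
DC gain = G(0) = num(0)/den(0) = 1/0.7 = 1.429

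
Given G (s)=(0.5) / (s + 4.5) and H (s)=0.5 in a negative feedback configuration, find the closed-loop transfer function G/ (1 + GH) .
Closed-loop T = G/(1+GH).
Numerator: G_num * H_den = 0.5.
Denominator: G_den * H_den + G_num * H_num = (s + 4.5) + (0.25) = s + 4.75.
T(s) = (0.5)/(s + 4.75)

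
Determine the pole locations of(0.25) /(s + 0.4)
Set denominator = 0: s + 0.4 = 0 → Poles: -0.4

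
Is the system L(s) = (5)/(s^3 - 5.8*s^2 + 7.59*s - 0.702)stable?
Denominator: s^3 - 5.8*s^2 + 7.59*s - 0.702 = (s - 3.9)(s - 0.1)(s - 1.8). Poles: 0.1, 1.8, 3.9. All Re(p)<0: No (unstable)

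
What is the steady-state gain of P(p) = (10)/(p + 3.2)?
DC gain = P(0) = num(0)/den(0) = 10/3.2 = 3.125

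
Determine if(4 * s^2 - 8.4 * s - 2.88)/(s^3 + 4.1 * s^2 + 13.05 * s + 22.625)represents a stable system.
Denominator: s^3 + 4.1*s^2 + 13.05*s + 22.625 = (s + 2.5)(s^2 + 1.6*s + 9.05). Poles: -0.8 + 2.9j, -0.8 - 2.9j, -2.5. All Re(p)<0: Yes (stable)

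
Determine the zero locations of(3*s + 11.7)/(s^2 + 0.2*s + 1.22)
Set numerator = 0: 3*s + 11.7 = 0 → Zeros: -3.9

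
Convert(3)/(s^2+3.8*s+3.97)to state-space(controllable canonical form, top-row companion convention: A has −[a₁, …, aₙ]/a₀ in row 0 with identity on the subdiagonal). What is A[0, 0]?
Reachable canonical form for den = s^2 + 3.8*s + 3.97: top row of A = -[a₁,a₂,...,aₙ]/a₀, ones on the subdiagonal, zeros elsewhere.
A = [[-3.8, -3.97], [1, 0]].
A[0,0] = -3.8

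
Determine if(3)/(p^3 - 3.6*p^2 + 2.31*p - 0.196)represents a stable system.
Denominator: p^3 - 3.6*p^2 + 2.31*p - 0.196 = (p - 0.7)(p - 2.8)(p - 0.1). Poles: 0.1, 0.7, 2.8. All Re(p)<0: No (unstable)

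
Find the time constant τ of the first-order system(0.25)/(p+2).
First-order system: τ = -1/pole. Pole = -2. τ = -1/(-2) = 0.5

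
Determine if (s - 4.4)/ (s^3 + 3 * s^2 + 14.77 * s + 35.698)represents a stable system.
Denominator: s^3 + 3*s^2 + 14.77*s + 35.698 = (s + 2.6)(s^2 + 0.4*s + 13.73). Poles: -0.2 + 3.7j, -0.2 - 3.7j, -2.6. All Re(p)<0: Yes (stable)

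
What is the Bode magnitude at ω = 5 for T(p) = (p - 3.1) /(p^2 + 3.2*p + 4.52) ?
Substitute p = j*5: T(j5) = 0.212439 - 0.0781724j.
|T(j5)| = sqrt(Re² + Im²) = 0.2264.
20*log₁₀(0.2264) = -12.90 dB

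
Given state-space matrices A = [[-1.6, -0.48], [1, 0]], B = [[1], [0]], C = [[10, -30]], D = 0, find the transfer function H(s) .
H(s) = C(sI - A)⁻¹B + D.
Characteristic polynomial det(sI - A) = s^2 + 1.6*s + 0.48.
Numerator from C·adj(sI-A)·B + D·det(sI-A) = 10*s - 30.
H(s) = (10*s - 30)/(s^2 + 1.6*s + 0.48)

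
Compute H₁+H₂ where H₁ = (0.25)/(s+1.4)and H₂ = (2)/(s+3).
Parallel: H = H₁ + H₂ = (n₁·d₂ + n₂·d₁)/(d₁·d₂).
n₁·d₂ = 0.25*s + 0.75. n₂·d₁ = 2*s + 2.8. Sum = 2.25*s + 3.55. d₁·d₂ = s^2 + 4.4*s + 4.2.
H(s) = (2.25*s + 3.55)/(s^2 + 4.4*s + 4.2)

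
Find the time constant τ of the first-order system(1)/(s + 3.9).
First-order system: τ = -1/pole. Pole = -3.9. τ = -1/(-3.9) = 0.2564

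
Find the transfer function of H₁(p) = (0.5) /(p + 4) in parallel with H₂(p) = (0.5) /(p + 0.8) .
Parallel: H = H₁ + H₂ = (n₁·d₂ + n₂·d₁)/(d₁·d₂).
n₁·d₂ = 0.5*p + 0.4. n₂·d₁ = 0.5*p + 2. Sum = p + 2.4. d₁·d₂ = p^2 + 4.8*p + 3.2.
H(p) = (p + 2.4)/(p^2 + 4.8*p + 3.2)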